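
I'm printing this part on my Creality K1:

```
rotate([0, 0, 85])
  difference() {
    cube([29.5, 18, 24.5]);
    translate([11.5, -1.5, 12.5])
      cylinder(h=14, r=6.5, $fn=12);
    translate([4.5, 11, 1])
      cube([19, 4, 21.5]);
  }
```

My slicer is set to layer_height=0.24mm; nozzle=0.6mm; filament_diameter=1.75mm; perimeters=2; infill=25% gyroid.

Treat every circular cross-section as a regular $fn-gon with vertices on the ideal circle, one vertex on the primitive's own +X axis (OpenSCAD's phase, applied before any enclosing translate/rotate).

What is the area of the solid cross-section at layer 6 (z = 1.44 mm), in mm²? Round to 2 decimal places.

At z = 1.44 mm: the 29.5×18 cube contributes its full rectangle (area 531.00 mm²); the cylinder at (11.5, -1.5) is absent (z outside [12.5, 26.5]); the cube at (4.5, 11) (footprint 19×4) is included at this height (area 76.00 mm²); After the difference (first − rest): starting from the 29.5×18 cube (531.00 mm²), the 19×4 cube at (4.5, 11) lies wholly inside it (removes its full 76.00 mm² and its 46.00 mm outline becomes a hole wall) — area = 455.00 mm²; (rotated 85° about Z; rotation is an isometry so areas/perimeters/island counts are preserved). Overall, the cross-section is one region with 1 hole. Net area = 455.00 mm².

455.00 mm²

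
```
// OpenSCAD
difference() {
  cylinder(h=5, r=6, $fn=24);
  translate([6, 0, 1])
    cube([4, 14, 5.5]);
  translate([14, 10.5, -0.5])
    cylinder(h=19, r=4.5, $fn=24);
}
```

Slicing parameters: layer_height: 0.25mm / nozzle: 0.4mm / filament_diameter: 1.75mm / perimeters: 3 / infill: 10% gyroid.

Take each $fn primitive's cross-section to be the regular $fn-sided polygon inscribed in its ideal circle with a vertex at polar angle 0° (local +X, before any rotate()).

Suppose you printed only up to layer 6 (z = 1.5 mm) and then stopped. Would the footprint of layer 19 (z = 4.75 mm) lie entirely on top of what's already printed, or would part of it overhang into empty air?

Compare the two slices. At z = 1.5: the r=6 cylinder contributes a regular 24-gon of circumradius 6 (area = (24/2)·6.000²·sin(360°/24) = 111.81 mm²); the 4×14 cube at (6, 0) contributes its full rectangle (area 56.00 mm²); the r=4.5 cylinder at (14, 10.5) gives a regular 24-gon of circumradius 4.5 (constant along its height) (area = (24/2)·4.500²·sin(360°/24) = 62.89 mm²); Subtracting the remaining from the first: starting from the r=6 cylinder (111.81 mm²), the 4×14 cube at (6, 0) misses the remaining region (no effect); the r=4.5 cylinder at (14, 10.5) misses the remaining region (no effect) — area = 111.81 mm². At z = 4.75: the cylinder: section is a regular 24-gon, circumradius r=6 (area = (24/2)·6.000²·sin(360°/24) = 111.81 mm²); the cube at (6, 0) (footprint 4×14) is included at this height (area 56.00 mm²); the cylinder at (14, 10.5): section is a regular 24-gon, circumradius r=4.5 (area = (24/2)·4.500²·sin(360°/24) = 62.89 mm²); Subtracting the remaining from the first: starting from the r=6 cylinder (111.81 mm²), the 4×14 cube at (6, 0) misses the remaining region (no effect); the r=4.5 cylinder at (14, 10.5) misses the remaining region (no effect) — area = 111.81 mm². Checking containment: the cross-section at z = 4.75 is a subset of the cross-section at z = 1.5.

entirely on top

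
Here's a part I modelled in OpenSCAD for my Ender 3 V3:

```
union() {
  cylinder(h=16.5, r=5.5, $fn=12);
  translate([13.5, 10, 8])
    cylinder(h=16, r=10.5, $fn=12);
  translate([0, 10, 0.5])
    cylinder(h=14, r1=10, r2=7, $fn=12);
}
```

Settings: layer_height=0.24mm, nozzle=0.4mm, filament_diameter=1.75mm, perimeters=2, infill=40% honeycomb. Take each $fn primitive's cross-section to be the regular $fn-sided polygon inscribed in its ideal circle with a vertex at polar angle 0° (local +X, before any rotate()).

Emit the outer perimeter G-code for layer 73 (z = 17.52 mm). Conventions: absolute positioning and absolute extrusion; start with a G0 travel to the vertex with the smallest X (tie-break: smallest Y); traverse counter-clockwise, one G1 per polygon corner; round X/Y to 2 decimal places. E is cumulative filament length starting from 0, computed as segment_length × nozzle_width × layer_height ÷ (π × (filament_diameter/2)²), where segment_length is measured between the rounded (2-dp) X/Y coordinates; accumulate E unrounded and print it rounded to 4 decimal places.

G0 X3.00 Y10.00 Z17.52
G1 X4.41 Y4.75 E0.2170
G1 X8.25 Y0.91 E0.4337
G1 X13.50 Y-0.50 E0.6507
G1 X18.75 Y0.91 E0.8676
G1 X22.59 Y4.75 E1.0844
G1 X24.00 Y10.00 E1.3013
G1 X22.59 Y15.25 E1.5183
G1 X18.75 Y19.09 E1.7351
G1 X13.50 Y20.50 E1.9520
G1 X8.25 Y19.09 E2.1690
G1 X4.41 Y15.25 E2.3857
G1 X3.00 Y10.00 E2.6027

At z = 17.52 mm: the cylinder does not reach this height (z outside [0, 16.5]); the cylinder at (13.5, 10): section is a regular 12-gon, circumradius r=10.5; the cone at (0, 10) is absent (z outside [0.5, 14.5]); Combining (union): only the r=10.5 cylinder at (13.5, 10) is present, so the union is just that shape — 1 connected region. The outline is a single polygon with 12 vertices. Extrusion per mm of travel: 0.4 × 0.24 / (π × 0.875²) = 0.039912. Accumulating E over each segment gives final E = 2.6027.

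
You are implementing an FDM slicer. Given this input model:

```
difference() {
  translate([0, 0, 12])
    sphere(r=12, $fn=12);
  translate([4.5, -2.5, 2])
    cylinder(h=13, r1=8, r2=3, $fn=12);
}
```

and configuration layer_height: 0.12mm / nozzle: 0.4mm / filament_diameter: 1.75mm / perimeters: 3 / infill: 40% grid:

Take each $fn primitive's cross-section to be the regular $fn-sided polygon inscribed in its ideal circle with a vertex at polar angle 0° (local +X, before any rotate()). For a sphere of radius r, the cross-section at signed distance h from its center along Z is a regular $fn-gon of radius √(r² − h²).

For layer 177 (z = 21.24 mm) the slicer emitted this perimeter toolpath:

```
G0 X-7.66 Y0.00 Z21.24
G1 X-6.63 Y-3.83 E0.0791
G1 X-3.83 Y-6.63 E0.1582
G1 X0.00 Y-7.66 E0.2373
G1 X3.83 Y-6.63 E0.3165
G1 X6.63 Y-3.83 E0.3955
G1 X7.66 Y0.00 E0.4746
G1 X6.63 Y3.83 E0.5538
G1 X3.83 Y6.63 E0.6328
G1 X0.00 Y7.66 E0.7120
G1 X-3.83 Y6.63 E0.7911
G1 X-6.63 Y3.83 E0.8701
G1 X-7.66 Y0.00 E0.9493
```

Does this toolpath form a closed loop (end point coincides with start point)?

yes

Start point (G0): (-7.66, 0.00). End point (last G1): the path returns to the start — closed.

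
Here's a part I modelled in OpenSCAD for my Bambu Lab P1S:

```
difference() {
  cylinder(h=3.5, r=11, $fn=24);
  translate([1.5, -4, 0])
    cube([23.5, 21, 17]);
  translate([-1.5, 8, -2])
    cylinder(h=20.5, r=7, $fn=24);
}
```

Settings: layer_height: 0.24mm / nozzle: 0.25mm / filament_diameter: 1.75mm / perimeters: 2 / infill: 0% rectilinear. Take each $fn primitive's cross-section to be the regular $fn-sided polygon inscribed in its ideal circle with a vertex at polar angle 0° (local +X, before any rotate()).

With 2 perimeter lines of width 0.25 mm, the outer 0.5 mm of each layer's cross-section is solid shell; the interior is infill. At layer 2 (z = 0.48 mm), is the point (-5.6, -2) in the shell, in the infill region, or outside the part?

infill

At z = 0.48 mm: the cylinder: section is a regular 24-gon, circumradius r=11; the 23.5×21 cube at (1.5, -4) contributes its full rectangle; the r=7 cylinder at (-1.5, 8) gives a regular 24-gon of circumradius 7 (constant along its height); After the difference (first − rest): starting from the r=11 cylinder, the 23.5×21 cube at (1.5, -4) partially overlaps it — only the 114.36 mm² overlap (of its 493.50 mm²) is removed, clipping the outline; the r=7 cylinder at (-1.5, 8) partially overlaps it — only the 77.18 mm² overlap (of its 152.19 mm²) is removed, clipping the outline — 1 connected region. Overall, the cross-section is a single solid region. The nearest boundary edge runs (-5.00, 1.94)→(-3.31, 1.24); distance from the point to it = 3.87 mm. The point is inside the cross-section and 3.87 mm from the nearest boundary — more than the 0.5 mm shell width (2 × 0.25), so it's in the infill interior.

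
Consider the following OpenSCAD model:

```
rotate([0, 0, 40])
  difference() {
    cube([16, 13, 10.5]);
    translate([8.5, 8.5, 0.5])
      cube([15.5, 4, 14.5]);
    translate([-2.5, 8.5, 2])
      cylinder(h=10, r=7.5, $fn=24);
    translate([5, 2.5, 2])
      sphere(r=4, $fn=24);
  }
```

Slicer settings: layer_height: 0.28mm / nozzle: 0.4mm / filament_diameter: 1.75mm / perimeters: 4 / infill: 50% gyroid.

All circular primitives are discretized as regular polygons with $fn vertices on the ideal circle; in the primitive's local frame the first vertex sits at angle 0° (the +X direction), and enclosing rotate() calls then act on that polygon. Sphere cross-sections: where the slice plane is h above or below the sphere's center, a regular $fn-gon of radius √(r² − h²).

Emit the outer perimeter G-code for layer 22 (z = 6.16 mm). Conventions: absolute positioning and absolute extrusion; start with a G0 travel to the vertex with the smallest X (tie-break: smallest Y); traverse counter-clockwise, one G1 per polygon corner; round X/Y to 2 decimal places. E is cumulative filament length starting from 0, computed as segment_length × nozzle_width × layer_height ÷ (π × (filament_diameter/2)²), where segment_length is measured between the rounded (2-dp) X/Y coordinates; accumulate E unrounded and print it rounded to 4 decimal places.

At z = 6.16 mm: the cube is present — its section is the full 16×13 rectangle; the cube at (8.5, 8.5) is present — its section is the full 15.5×4 rectangle; the r=7.5 cylinder at (-2.5, 8.5) gives a regular 24-gon of circumradius 7.5 (constant along its height); the sphere at (5, 2.5) is not intersected at this z (|z−center|=4.160 > r=4); Taking the first minus the rest: starting from the 16×13 cube, the 15.5×4 cube at (8.5, 8.5) partially overlaps it — only the 30.00 mm² overlap (of its 62.00 mm²) is removed, clipping the outline; the r=7.5 cylinder at (-2.5, 8.5) partially overlaps it — only the 45.52 mm² overlap (of its 174.70 mm²) is removed, clipping the outline — 1 connected region; (rotated 40° about Z; rotation is an isometry so areas/perimeters/island counts are preserved). The outline is a single polygon with 16 vertices. Extrusion per mm of travel: 0.4 × 0.28 / (π × 0.875²) = 0.046564. Accumulating E over each segment gives final E = 3.3580.

G0 X-5.74 Y12.16 Z6.16
G1 X-4.81 Y11.95 E0.0444
G1 X-3.08 Y11.05 E0.1352
G1 X-1.63 Y9.73 E0.2265
G1 X-0.58 Y8.07 E0.3180
G1 X0.01 Y6.21 E0.4088
G1 X0.09 Y4.25 E0.5002
G1 X-0.33 Y2.34 E0.5912
G1 X-0.96 Y1.14 E0.6543
G1 X0.00 Y0.00 E0.7237
G1 X12.26 Y10.28 E1.4687
G1 X6.79 Y16.80 E1.8650
G1 X1.05 Y11.98 E2.2141
G1 X-1.52 Y15.04 E2.4001
G1 X4.22 Y19.86 E2.7491
G1 X3.90 Y20.24 E2.7723
G1 X-5.74 Y12.16 E3.3580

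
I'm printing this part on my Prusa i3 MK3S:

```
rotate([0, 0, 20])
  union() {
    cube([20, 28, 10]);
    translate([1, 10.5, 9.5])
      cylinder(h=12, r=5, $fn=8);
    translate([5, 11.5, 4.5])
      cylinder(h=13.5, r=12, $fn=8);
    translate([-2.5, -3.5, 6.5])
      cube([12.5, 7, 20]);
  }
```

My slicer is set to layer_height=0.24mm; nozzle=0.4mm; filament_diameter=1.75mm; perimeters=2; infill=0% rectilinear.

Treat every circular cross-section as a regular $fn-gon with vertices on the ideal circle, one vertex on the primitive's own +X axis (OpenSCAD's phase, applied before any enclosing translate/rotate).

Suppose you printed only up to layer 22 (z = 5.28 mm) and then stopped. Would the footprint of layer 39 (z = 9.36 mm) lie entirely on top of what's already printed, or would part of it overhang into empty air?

part overhangs

Compare the two slices. At z = 5.28: the cube is present — its section is the full 20×28 rectangle (area 560.00 mm²); the cylinder at (1, 10.5) is not intersected at this z (z outside [9.5, 21.5]); the r=12 cylinder at (5, 11.5) contributes a regular 8-gon of circumradius 12 (area = (8/2)·12.000²·sin(360°/8) = 407.29 mm²); the cube at (-2.5, -3.5) is absent (z outside [6.5, 26.5]); Taking the union: the regions partially overlap — summed areas 967.29 mm² minus the doubly-counted overlap 312.69 mm² gives 654.61 mm² — area = 654.61 mm²; (whole slice rotated 20° about Z — lengths, areas and connectivity unchanged). At z = 9.36: the cube is present — its section is the full 20×28 rectangle (area 560.00 mm²); the cylinder at (1, 10.5) does not reach this height (z outside [9.5, 21.5]); the r=12 cylinder at (5, 11.5) contributes a regular 8-gon of circumradius 12 (area = (8/2)·12.000²·sin(360°/8) = 407.29 mm²); the cube at (-2.5, -3.5) (footprint 12.5×7) is included at this height (area 87.50 mm²); Combining (union): the regions partially overlap — summed areas 1054.79 mm² minus the doubly-counted overlap 351.82 mm² gives 702.97 mm² — area = 702.97 mm²; (rotated 20° about Z; rotation is an isometry so areas/perimeters/island counts are preserved). Checking containment: at z = 9.36 the cross-section extends beyond the z = 5.28 cross-section by about 48.37 mm².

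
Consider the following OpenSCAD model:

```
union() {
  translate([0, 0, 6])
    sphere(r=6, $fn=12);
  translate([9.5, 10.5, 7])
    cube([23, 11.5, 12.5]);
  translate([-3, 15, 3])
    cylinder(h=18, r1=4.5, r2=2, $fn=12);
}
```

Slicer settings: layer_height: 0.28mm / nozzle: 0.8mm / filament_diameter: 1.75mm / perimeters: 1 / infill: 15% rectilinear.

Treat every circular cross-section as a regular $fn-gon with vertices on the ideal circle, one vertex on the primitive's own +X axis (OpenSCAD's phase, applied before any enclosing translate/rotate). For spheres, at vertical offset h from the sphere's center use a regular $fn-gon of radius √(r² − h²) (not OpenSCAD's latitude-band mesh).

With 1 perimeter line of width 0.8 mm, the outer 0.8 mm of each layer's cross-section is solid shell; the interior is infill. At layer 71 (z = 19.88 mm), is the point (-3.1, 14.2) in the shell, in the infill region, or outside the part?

infill

At z = 19.88 mm: the sphere is not intersected at this z (|z−center|=13.880 > r=6); the cube at (9.5, 10.5) does not reach this height (z outside [7, 19.5]); the cone at (-3, 15): at t=0.938 of its height the radius interpolates to r₁+(r₂−r₁)t = 2.156, giving a regular 12-gon of that circumradius; Taking the union: only the cone at (-3, 15) is present, so the union is just that shape — 1 connected region. Overall, the cross-section is a single solid region. The nearest boundary edge runs (-4.08, 13.13)→(-3.00, 12.84); distance from the point to it = 1.28 mm. The point is inside the cross-section and 1.28 mm from the nearest boundary — more than the 0.8 mm shell width (1 × 0.8), so it's in the infill interior.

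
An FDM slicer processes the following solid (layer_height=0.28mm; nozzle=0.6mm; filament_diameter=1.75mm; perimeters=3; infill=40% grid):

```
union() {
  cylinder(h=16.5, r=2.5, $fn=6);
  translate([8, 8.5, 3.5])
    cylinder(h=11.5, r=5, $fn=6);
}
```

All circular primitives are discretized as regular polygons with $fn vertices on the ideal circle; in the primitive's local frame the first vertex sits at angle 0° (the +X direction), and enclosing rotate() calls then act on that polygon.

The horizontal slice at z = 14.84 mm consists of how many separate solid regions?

At z = 14.84 mm: the r=2.5 cylinder contributes a regular 6-gon of circumradius 2.5; the cylinder at (8, 8.5): section is a regular 6-gon, circumradius r=5; Combining (union): the 2 present regions are separate (no shared area or edge), so areas and boundary lengths simply add and each stays a separate island — 2 connected regions. The result has 2 disconnected regions.

2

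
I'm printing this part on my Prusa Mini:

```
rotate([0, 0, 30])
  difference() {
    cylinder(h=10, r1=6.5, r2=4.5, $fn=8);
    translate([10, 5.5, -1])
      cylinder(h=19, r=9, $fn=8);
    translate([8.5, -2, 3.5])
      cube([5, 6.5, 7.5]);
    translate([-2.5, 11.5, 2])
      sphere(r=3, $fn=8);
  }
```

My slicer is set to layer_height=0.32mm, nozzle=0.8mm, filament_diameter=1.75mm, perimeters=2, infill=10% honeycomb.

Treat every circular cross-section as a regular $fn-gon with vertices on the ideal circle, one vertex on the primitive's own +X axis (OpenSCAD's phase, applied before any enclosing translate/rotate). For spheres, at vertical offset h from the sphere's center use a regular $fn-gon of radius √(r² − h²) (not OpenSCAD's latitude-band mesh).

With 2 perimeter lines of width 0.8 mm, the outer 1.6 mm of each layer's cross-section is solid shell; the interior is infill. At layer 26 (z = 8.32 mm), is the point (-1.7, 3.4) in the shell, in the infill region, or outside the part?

At z = 8.32 mm: the cone: at t=0.832 of its height the radius interpolates to r₁+(r₂−r₁)t = 4.836, giving a regular 8-gon of that circumradius; the r=9 cylinder at (10, 5.5) gives a regular 8-gon of circumradius 9 (constant along its height); the cube at (8.5, -2) (footprint 5×6.5) is included at this height; the sphere at (-2.5, 11.5) does not reach this height (|z−center|=6.320 > r=3); Taking the first minus the rest: starting from the cone, the r=9 cylinder at (10, 5.5) partially overlaps it — only the 7.10 mm² overlap (of its 229.10 mm²) is removed, clipping the outline; the 5×6.5 cube at (8.5, -2) misses the remaining region (no effect) — 1 connected region; (rotated 30° about Z; rotation is an isometry so areas/perimeters/island counts are preserved). Overall, the cross-section is a single solid region. Undo the 30° rotation: the query point maps to (0.228, 3.794) in the un-rotated model frame. The nearest boundary edge runs (0.00, 4.84)→(1.54, 4.20); distance from the point to it = 0.88 mm. The point is inside the cross-section, 0.88 mm from the nearest boundary — within the 1.6 mm shell band (2 × 0.8).

shell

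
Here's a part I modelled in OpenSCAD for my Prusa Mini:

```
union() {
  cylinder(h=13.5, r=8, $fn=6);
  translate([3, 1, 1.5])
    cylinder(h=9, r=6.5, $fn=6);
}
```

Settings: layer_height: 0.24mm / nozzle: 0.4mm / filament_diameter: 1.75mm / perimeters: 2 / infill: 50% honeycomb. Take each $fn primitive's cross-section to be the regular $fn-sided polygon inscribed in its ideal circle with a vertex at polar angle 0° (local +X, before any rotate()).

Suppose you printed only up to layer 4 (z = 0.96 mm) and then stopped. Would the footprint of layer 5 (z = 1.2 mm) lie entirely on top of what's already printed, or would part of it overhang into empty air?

entirely on top

Compare the two slices. At z = 0.96: the r=8 cylinder gives a regular 6-gon of circumradius 8 (constant along its height) (area = (6/2)·8.000²·sin(360°/6) = 166.28 mm²); the cylinder at (3, 1) is absent (z outside [1.5, 10.5]); Merging all regions: only the r=8 cylinder is present, so the union is just that shape — area = 166.28 mm². At z = 1.2: the cylinder: section is a regular 6-gon, circumradius r=8 (area = (6/2)·8.000²·sin(360°/6) = 166.28 mm²); the cylinder at (3, 1) does not reach this height (z outside [1.5, 10.5]); Combining (union): only the r=8 cylinder is present, so the union is just that shape — area = 166.28 mm². Checking containment: the cross-section at z = 1.2 is a subset of the cross-section at z = 0.96.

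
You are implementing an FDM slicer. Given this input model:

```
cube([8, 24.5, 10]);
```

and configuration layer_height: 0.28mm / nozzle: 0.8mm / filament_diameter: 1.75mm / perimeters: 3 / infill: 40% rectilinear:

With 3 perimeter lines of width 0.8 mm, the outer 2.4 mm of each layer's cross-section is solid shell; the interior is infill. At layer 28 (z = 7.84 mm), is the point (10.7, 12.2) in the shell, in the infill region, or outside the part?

At z = 7.84 mm: the 8×24.5 cube contributes its full rectangle. Overall, the cross-section is a single solid region. The nearest boundary edge runs (8.00, 0.00)→(8.00, 24.50); distance from the point to it = 2.70 mm. The point is not inside any of the regions above, so it lies outside the cross-section (2.70 mm from the nearest boundary).

outside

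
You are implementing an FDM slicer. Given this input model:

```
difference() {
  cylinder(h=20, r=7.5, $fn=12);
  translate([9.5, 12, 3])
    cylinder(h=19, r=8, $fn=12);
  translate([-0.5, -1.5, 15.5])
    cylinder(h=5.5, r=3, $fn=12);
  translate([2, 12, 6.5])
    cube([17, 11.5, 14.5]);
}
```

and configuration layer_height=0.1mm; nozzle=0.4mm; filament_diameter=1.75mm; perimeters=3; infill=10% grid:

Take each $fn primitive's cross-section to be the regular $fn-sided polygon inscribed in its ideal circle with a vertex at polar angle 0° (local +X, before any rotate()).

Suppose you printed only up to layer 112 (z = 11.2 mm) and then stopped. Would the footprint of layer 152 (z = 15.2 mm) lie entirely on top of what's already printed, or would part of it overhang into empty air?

Compare the two slices. At z = 11.2: the r=7.5 cylinder contributes a regular 12-gon of circumradius 7.5 (area = (12/2)·7.500²·sin(360°/12) = 168.75 mm²); the r=8 cylinder at (9.5, 12) contributes a regular 12-gon of circumradius 8 (area = (12/2)·8.000²·sin(360°/12) = 192.00 mm²); the cylinder at (-0.5, -1.5) does not reach this height (z outside [15.5, 21]); the 17×11.5 cube at (2, 12) contributes its full rectangle (area 195.50 mm²); Taking the first minus the rest: starting from the r=7.5 cylinder (168.75 mm²), the r=8 cylinder at (9.5, 12) misses the remaining region (no effect); the 17×11.5 cube at (2, 12) misses the remaining region (no effect) — area = 168.75 mm². At z = 15.2: the r=7.5 cylinder gives a regular 12-gon of circumradius 7.5 (constant along its height) (area = (12/2)·7.500²·sin(360°/12) = 168.75 mm²); the r=8 cylinder at (9.5, 12) contributes a regular 12-gon of circumradius 8 (area = (12/2)·8.000²·sin(360°/12) = 192.00 mm²); the cylinder at (-0.5, -1.5) is not intersected at this z (z outside [15.5, 21]); the cube at (2, 12) is present — its section is the full 17×11.5 rectangle (area 195.50 mm²); Subtracting the remaining from the first: starting from the r=7.5 cylinder (168.75 mm²), the r=8 cylinder at (9.5, 12) misses the remaining region (no effect); the 17×11.5 cube at (2, 12) misses the remaining region (no effect) — area = 168.75 mm². Checking containment: the cross-section at z = 15.2 is a subset of the cross-section at z = 11.2.

entirely on top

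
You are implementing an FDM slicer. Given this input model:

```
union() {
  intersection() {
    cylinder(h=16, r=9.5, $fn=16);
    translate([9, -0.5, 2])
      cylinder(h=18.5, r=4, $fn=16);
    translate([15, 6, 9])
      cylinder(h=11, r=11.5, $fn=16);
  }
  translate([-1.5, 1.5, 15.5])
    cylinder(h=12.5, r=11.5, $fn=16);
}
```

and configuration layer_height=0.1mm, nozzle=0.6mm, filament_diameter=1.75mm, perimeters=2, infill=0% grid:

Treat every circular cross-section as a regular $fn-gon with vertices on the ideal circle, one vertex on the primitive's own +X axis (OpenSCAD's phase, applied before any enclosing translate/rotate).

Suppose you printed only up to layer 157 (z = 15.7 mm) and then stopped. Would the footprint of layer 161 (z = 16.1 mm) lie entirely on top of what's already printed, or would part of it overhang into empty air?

Compare the two slices. At z = 15.7: the r=9.5 cylinder gives a regular 16-gon of circumradius 9.5 (constant along its height) (area = (16/2)·9.500²·sin(360°/16) = 276.30 mm²); the r=4 cylinder at (9, -0.5) gives a regular 16-gon of circumradius 4 (constant along its height) (area = (16/2)·4.000²·sin(360°/16) = 48.98 mm²); the r=11.5 cylinder at (15, 6) gives a regular 16-gon of circumradius 11.5 (constant along its height) (area = (16/2)·11.500²·sin(360°/16) = 404.88 mm²); Keeping only the common overlap: the r=4 cylinder at (9, -0.5) partially overlaps the r=9.5 cylinder; clipping to the common part keeps 25.14 mm²; the r=11.5 cylinder at (15, 6) partially overlaps the running intersection; clipping to the common part keeps 18.85 mm² — area = 18.85 mm²; the r=11.5 cylinder at (-1.5, 1.5) contributes a regular 16-gon of circumradius 11.5 (area = (16/2)·11.500²·sin(360°/16) = 404.88 mm²); Combining (union): the regions partially overlap — summed areas 423.73 mm² minus the doubly-counted overlap 18.85 mm² gives 404.88 mm² — area = 404.88 mm². At z = 16.1: the cylinder is not intersected at this z (z outside [0, 16]); the r=4 cylinder at (9, -0.5) contributes a regular 16-gon of circumradius 4 (area = (16/2)·4.000²·sin(360°/16) = 48.98 mm²); the r=11.5 cylinder at (15, 6) gives a regular 16-gon of circumradius 11.5 (constant along its height) (area = (16/2)·11.500²·sin(360°/16) = 404.88 mm²); After intersecting: at least one operand is absent at this height, so nothing remains; the r=11.5 cylinder at (-1.5, 1.5) contributes a regular 16-gon of circumradius 11.5 (area = (16/2)·11.500²·sin(360°/16) = 404.88 mm²); Combining (union): only the r=11.5 cylinder at (-1.5, 1.5) is present, so the union is just that shape — area = 404.88 mm². Checking containment: the cross-section at z = 16.1 is a subset of the cross-section at z = 15.7.

entirely on top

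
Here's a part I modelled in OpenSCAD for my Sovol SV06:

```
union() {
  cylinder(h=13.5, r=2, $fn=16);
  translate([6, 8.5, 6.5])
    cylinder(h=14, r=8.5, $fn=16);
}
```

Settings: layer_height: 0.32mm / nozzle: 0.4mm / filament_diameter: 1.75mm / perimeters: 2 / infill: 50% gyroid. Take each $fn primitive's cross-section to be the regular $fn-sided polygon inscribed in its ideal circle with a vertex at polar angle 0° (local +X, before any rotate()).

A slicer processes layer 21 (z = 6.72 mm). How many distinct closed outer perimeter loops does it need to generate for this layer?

2

At z = 6.72 mm: the r=2 cylinder gives a regular 16-gon of circumradius 2 (constant along its height); the cylinder at (6, 8.5): section is a regular 16-gon, circumradius r=8.5; Combining (union): the 2 present regions are separate (no shared area or edge), so areas and boundary lengths simply add and each stays a separate island — 2 connected regions. The result has 2 disconnected regions.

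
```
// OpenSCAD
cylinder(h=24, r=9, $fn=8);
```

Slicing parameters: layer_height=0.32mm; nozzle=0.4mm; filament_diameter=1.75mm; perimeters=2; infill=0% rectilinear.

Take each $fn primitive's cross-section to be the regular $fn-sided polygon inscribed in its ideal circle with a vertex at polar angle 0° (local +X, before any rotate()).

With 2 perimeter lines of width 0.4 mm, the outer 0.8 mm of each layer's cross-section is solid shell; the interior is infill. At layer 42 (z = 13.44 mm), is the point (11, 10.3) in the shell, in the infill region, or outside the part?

outside

At z = 13.44 mm: the r=9 cylinder contributes a regular 8-gon of circumradius 9. Overall, the cross-section is a single solid region. The nearest boundary edge runs (9.00, 0.00)→(6.36, 6.36); distance from the point to it = 6.08 mm. The point is not inside any of the regions above, so it lies outside the cross-section (6.08 mm from the nearest boundary).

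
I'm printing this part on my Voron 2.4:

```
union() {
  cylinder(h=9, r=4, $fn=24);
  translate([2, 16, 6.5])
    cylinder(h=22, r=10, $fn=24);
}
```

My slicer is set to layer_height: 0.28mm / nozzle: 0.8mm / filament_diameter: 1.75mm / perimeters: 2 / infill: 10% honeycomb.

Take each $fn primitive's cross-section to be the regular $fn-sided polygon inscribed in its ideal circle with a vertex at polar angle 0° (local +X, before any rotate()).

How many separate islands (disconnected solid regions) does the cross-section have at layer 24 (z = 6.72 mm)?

2

At z = 6.72 mm: the cylinder: section is a regular 24-gon, circumradius r=4; the cylinder at (2, 16): section is a regular 24-gon, circumradius r=10; Combining (union): the 2 present regions are separate (no shared area or edge), so areas and boundary lengths simply add and each stays a separate island — 2 connected regions. Overall, the cross-section has 2 separate islands. Island count = 2.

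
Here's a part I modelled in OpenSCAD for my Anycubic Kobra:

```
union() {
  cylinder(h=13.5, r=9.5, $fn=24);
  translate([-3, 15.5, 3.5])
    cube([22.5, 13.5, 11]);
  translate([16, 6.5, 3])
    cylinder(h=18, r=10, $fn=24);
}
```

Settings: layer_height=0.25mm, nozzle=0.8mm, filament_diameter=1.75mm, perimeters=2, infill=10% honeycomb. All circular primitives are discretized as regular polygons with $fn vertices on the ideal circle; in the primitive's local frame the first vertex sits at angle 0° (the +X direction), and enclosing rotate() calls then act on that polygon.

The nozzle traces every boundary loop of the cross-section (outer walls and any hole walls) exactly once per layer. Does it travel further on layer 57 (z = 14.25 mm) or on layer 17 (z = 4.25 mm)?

Layer 57 (z = 14.25): the cylinder is not intersected at this z (z outside [0, 13.5]); the 22.5×13.5 cube at (-3, 15.5) contributes its full rectangle (perimeter 72.00 mm); the r=10 cylinder at (16, 6.5) gives a regular 24-gon of circumradius 10 (constant along its height) (perimeter = 2·24·10.000·sin(180°/24) = 62.65 mm); Taking the union: the regions partially overlap (shared area 5.25 mm²), so the edge portions inside another operand are dropped and the merged outline is re-measured after clipping — boundary = 118.76 mm. So its perimeter = 118.76 mm. Layer 17 (z = 4.25): the r=9.5 cylinder contributes a regular 24-gon of circumradius 9.5 (perimeter = 2·24·9.500·sin(180°/24) = 59.52 mm); the 22.5×13.5 cube at (-3, 15.5) contributes its full rectangle (perimeter 72.00 mm); the r=10 cylinder at (16, 6.5) contributes a regular 24-gon of circumradius 10 (perimeter = 2·24·10.000·sin(180°/24) = 62.65 mm); Merging all regions: the regions partially overlap (shared area 17.88 mm²), so the edge portions inside another operand are dropped and the merged outline is re-measured after clipping — boundary = 160.02 mm. So its perimeter = 160.02 mm. Layer 17 is larger (160.02 vs 118.76 mm).

layer 17 (z = 4.25 mm)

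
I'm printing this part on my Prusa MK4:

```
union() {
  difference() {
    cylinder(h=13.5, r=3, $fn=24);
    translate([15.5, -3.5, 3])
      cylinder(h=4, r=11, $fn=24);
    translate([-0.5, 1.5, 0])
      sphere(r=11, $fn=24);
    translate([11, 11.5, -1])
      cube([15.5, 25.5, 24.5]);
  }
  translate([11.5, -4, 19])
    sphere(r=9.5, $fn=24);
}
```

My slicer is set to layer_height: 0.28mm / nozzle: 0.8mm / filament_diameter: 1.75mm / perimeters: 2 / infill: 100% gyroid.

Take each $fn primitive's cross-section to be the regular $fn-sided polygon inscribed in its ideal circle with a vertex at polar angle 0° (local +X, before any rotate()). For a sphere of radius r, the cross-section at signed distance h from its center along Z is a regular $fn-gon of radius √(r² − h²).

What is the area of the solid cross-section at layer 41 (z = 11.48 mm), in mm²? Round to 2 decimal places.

132.62 mm²

At z = 11.48 mm: the cylinder: section is a regular 24-gon, circumradius r=3 (area = (24/2)·3.000²·sin(360°/24) = 27.95 mm²); the cylinder at (15.5, -3.5) does not reach this height (z outside [3, 7]); the sphere at (-0.5, 1.5) is not intersected at this z (|z−center|=11.480 > r=11); the cube at (11, 11.5) (footprint 15.5×25.5) is included at this height (area 395.25 mm²); Subtracting the remaining from the first: starting from the r=3 cylinder (27.95 mm²), the 15.5×25.5 cube at (11, 11.5) misses the remaining region (no effect) — area = 27.95 mm²; the r=9.5 sphere at (11.5, -4) slices to a regular 24-gon of circumradius 5.805 (√(r²−h²) with h=7.52 from center) (area = (24/2)·5.805²·sin(360°/24) = 104.67 mm²); Combining (union): the 2 present regions are separate (no shared area or edge), so areas and boundary lengths simply add and each stays a separate island — area = 132.62 mm². Overall, the cross-section has 2 separate islands. Net area = 132.62 mm².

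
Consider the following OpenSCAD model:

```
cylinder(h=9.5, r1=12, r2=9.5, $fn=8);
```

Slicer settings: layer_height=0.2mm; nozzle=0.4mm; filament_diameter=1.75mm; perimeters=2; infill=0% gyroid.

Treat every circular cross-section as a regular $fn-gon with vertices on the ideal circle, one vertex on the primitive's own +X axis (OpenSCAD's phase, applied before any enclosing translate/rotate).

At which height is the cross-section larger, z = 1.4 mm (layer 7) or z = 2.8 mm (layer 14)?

layer 7 (z = 1.4 mm)

Layer 7 (z = 1.4): the cone: at t=0.147 of its height the radius interpolates to r₁+(r₂−r₁)t = 11.632, giving a regular 8-gon of that circumradius (area = (8/2)·11.632²·sin(360°/8) = 382.67 mm²). So its area = 382.67 mm². Layer 14 (z = 2.8): the cone (r1=12→r2=9.5) has section circumradius 11.263 here — a regular 8-gon (area = (8/2)·11.263²·sin(360°/8) = 358.81 mm²). So its area = 358.81 mm². Layer 7 is larger (382.67 vs 358.81 mm²).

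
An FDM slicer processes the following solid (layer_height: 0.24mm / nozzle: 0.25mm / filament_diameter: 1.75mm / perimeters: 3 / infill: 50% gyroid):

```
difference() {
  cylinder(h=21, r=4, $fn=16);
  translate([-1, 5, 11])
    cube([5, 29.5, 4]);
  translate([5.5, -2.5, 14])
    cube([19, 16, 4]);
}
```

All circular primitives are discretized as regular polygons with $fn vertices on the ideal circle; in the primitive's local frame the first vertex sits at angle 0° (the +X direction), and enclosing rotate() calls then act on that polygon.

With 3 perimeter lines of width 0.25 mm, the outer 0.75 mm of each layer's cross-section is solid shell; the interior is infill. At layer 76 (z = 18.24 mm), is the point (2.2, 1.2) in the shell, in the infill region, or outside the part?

At z = 18.24 mm: the cylinder: section is a regular 16-gon, circumradius r=4; the cube at (-1, 5) is absent (z outside [11, 15]); the cube at (5.5, -2.5) is absent (z outside [14, 18]); Subtracting the remaining from the first: none of the subtracted shapes is present at this height, so the r=4 cylinder is unchanged — 1 connected region. Overall, the cross-section is a single solid region. The nearest boundary edge runs (3.70, 1.53)→(2.83, 2.83); distance from the point to it = 1.43 mm. The point is inside the cross-section and 1.43 mm from the nearest boundary — more than the 0.75 mm shell width (3 × 0.25), so it's in the infill interior.

infill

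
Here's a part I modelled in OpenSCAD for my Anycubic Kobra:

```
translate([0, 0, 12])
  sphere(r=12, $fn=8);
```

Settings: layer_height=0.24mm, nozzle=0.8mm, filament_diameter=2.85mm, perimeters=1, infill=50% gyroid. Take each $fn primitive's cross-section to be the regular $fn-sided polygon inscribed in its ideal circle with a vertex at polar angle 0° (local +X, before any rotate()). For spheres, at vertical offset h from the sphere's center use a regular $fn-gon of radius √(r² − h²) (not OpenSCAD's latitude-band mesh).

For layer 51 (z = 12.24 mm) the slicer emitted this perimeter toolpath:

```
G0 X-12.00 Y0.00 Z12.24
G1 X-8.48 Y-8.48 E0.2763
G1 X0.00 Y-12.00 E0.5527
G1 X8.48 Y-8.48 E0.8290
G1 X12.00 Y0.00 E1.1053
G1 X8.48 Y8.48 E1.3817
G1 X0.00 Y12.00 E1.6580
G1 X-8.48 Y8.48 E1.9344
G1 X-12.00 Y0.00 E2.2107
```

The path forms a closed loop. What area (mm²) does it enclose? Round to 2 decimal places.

Apply the shoelace formula to the sequence of (X, Y) vertices; enclosed area = 407.04 mm².

407.04 mm²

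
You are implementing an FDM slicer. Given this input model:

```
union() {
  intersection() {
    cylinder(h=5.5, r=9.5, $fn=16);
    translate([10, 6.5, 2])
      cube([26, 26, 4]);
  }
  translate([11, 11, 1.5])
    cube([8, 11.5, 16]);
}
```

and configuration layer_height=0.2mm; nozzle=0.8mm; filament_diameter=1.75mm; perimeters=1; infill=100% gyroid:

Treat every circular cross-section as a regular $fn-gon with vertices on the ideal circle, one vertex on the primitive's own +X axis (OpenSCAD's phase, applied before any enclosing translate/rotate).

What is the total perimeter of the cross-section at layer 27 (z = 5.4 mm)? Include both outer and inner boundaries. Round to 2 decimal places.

39.00 mm

At z = 5.4 mm: the cylinder: section is a regular 16-gon, circumradius r=9.5 (perimeter = 2·16·9.500·sin(180°/16) = 59.31 mm); the cube at (10, 6.5) is present — its section is the full 26×26 rectangle (perimeter 104.00 mm); After intersecting: the 26×26 cube at (10, 6.5) does not overlap the r=9.5 cylinder (empty) — nothing remains; the 8×11.5 cube at (11, 11) contributes its full rectangle (perimeter 39.00 mm); Merging all regions: only the 8×11.5 cube at (11, 11) is present, so the union is just that shape — boundary = 39.00 mm. Overall, the cross-section is a single solid region. Total boundary length (outer) = 39.00 mm.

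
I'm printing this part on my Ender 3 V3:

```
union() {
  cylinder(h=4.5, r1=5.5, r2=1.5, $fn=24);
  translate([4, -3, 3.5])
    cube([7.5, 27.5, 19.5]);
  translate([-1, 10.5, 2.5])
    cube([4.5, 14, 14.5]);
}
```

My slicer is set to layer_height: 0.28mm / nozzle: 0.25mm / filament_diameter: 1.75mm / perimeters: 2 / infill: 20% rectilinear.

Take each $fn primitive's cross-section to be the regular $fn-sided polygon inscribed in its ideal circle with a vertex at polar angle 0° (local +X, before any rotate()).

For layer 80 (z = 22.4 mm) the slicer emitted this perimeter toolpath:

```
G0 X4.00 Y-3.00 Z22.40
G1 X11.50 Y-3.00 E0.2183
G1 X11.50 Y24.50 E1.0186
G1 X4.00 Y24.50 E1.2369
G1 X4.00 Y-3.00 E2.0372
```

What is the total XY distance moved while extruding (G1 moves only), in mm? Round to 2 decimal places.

70.00 mm

Sum the Euclidean lengths of each G1 segment: total = 70.00 mm.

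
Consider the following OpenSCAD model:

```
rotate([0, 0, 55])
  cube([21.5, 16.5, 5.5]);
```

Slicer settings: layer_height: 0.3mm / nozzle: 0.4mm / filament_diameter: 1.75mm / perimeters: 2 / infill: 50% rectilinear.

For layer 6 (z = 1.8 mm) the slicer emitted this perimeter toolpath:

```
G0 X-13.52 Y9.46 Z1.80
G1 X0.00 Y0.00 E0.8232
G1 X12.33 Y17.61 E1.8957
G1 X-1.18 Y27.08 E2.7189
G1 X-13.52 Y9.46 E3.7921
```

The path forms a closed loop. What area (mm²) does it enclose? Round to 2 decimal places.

354.82 mm²

Apply the shoelace formula to the sequence of (X, Y) vertices; enclosed area = 354.82 mm².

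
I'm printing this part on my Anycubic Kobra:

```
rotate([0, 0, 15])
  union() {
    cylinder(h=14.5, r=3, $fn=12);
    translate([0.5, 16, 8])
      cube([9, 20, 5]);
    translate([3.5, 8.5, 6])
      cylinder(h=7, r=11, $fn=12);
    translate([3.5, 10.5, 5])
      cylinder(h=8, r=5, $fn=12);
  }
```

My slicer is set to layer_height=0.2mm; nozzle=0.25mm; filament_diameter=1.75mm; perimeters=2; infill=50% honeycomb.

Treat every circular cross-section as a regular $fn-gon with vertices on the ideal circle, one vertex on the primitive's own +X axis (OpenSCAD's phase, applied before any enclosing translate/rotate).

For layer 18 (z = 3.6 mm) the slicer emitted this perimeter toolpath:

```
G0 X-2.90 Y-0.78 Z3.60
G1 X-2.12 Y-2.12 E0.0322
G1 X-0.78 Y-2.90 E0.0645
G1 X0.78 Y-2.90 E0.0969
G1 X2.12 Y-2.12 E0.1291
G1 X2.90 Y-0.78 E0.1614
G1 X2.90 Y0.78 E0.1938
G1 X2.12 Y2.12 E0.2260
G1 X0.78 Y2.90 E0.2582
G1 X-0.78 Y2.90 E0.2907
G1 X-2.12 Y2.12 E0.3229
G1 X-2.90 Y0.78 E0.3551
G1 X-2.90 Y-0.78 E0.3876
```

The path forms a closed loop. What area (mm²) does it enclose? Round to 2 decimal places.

27.03 mm²

Apply the shoelace formula to the sequence of (X, Y) vertices; enclosed area = 27.03 mm².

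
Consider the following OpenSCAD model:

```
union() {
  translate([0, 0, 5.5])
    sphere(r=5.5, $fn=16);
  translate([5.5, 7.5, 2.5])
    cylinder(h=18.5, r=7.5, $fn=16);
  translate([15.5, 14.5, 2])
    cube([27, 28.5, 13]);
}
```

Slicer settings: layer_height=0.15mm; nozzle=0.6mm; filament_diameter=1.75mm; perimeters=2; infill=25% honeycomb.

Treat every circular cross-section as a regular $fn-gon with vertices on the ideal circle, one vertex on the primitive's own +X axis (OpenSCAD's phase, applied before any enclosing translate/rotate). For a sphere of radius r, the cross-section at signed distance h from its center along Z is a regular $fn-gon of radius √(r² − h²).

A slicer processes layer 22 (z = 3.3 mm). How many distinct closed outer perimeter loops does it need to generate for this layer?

At z = 3.3 mm: the r=5.5 sphere slices to a regular 16-gon of circumradius 5.041 (√(r²−h²) with h=2.2 from center); the r=7.5 cylinder at (5.5, 7.5) gives a regular 16-gon of circumradius 7.5 (constant along its height); the cube at (15.5, 14.5) is present — its section is the full 27×28.5 rectangle; Combining (union): the regions partially overlap (shared area 16.74 mm²), so overlapping operands fuse into one piece — 2 connected regions. The result has 2 disconnected regions.

2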